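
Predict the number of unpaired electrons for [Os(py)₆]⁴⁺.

2

Pyridine is neutral; balancing the +4 overall charge requires Os(IV).
Group 8 minus oxidation state 4 gives a d⁴ configuration.
The spin state decides the count: a 5d ion has a large Δₒ and is invariably low-spin.
An octahedral low-spin d⁴ ion is t₂g⁴e_g⁰, giving 2 unpaired electrons.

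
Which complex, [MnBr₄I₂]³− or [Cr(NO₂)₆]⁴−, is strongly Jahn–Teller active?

[MnBr₄I₂]³−: Summing ligand charges against the −3 overall charge gives an oxidation state of +3 for manganese. Manganese is a group-7 element; Mn(III) is therefore d⁴. Bromide and iodide are weak-field ligands for a first-row metal, so the complex is high-spin. The t₂g³e_g¹ (high-spin) configuration has an unevenly filled e_g set; the Jahn–Teller theorem predicts a tetragonal distortion (typically axial elongation) to lift the degeneracy.
[Cr(NO₂)₆]⁴−: Ligand charges: each nitro (N-bound nitrite) is −1. With an overall charge of −4 the chromium centre must be in the +2 oxidation state. Chromium is a group-6 element; Cr(II) is therefore d⁴. Nitro (N-bound nitrite) is a strong-field ligand (high in the spectrochemical series) for a first-row metal, so the complex is low-spin. The d⁴ configuration leaves the e_g set evenly filled (or empty) — no strong Jahn–Teller driving force.

[MnBr₄I₂]³−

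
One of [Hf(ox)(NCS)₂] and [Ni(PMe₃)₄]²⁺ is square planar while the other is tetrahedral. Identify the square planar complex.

For [Hf(ox)(NCS)₂]: Summing ligand charges against the 0 overall charge gives an oxidation state of +4 for hafnium. Hf sits in group 4, so the d-electron count is 4 − 4 = 0. A d⁰ ion has no crystal-field stabilisation preference between square planar and tetrahedral, so four ligands adopt the sterically favoured tetrahedral geometry. → tetrahedral.
For [Ni(PMe₃)₄]²⁺: Ligand charges: trimethylphosphine is neutral. With an overall charge of +2 the nickel centre must be in the +2 oxidation state. Ni sits in group 10, so the d-electron count is 10 − 2 = 8. Trimethylphosphine is a strong-field ligand (high in the spectrochemical series). A 3d d⁸ ion with strong-field ligands gains enough CFSE to favour square planar over tetrahedral. → square planar.

[Ni(PMe₃)₄]²⁺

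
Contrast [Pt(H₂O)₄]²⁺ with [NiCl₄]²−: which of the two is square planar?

For [Pt(H₂O)₄]²⁺: Ligand charges: water is neutral. With an overall charge of +2 the platinum centre must be in the +2 oxidation state. Platinum is a group-10 element; Pt(II) is therefore d⁸. A 5d d⁸ ion has a large crystal-field splitting; square planar leaves the high-energy d_{x²−y²} orbital empty and maximises CFSE. → square planar.
For [NiCl₄]²−: Each chloride is −1; balancing the −2 overall charge requires Ni(II). Group 10 minus oxidation state 2 gives a d⁸ configuration. Chloride is a weak-field ligand. With weak-field ligands the CFSE gain from square planar is small, so a 3d d⁸ ion takes the sterically preferred tetrahedral geometry. → tetrahedral.

[Pt(H₂O)₄]²⁺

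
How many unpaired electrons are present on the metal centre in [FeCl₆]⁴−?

4

Each chloride is −1; balancing the −4 overall charge requires Fe(II).
Group 8 minus oxidation state 2 gives a d⁶ configuration.
The spin state decides the count: Chloride is a weak-field ligand for a first-row metal, so the complex is high-spin.
An octahedral high-spin d⁶ ion is t₂g⁴e_g², giving 4 unpaired electrons.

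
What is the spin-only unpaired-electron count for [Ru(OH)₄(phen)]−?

Each hydroxide is −1; 1,10-phenanthroline is neutral; balancing the −1 overall charge requires Ru(III).
Ru sits in group 8, so the d-electron count is 8 − 3 = 5.
Counting donor atoms: 4×hydroxide (monodentate) → 4 donors; 1×1,10-phenanthroline (bidentate) → 2 donors. Coordination number = 6.
The spin state decides the count: a 4d ion has a large Δₒ and is invariably low-spin.
An octahedral low-spin d⁵ ion is t₂g⁵e_g⁰, giving 1 unpaired electron.

1 unpaired electron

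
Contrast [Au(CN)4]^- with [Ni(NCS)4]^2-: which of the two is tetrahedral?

For [Au(CN)4]^-: Ligand charges: each cyanide is −1. With an overall charge of −1 the gold centre must be in the +3 oxidation state. Au sits in group 11, so the d-electron count is 11 − 3 = 8. A 5d d⁸ ion has a large crystal-field splitting; square planar leaves the high-energy d_{x²−y²} orbital empty and maximises CFSE. → square planar.
For [Ni(NCS)4]^2-: Ligand charges: each isothiocyanate is −1. With an overall charge of −2 the nickel centre must be in the +2 oxidation state. Group 10 minus oxidation state 2 gives a d⁸ configuration. Isothiocyanate is a weak-field ligand. With weak-field ligands the CFSE gain from square planar is small, so a 3d d⁸ ion takes the sterically preferred tetrahedral geometry. → tetrahedral.

[Ni(NCS)4]^2-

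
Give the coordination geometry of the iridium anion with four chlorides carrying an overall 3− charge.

square planar

Summing ligand charges against the −3 overall charge gives an oxidation state of +1 for iridium.
Iridium is a group-9 element; Ir(I) is therefore d⁸.
With 4 monodentate ligands the coordination number is 4.
A 5d d⁸ ion has a large crystal-field splitting; square planar leaves the high-energy d_{x²−y²} orbital empty and maximises CFSE.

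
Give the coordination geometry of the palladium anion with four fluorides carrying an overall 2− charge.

Summing ligand charges against the −2 overall charge gives an oxidation state of +2 for palladium.
Pd sits in group 10, so the d-electron count is 10 − 2 = 8.
Coordination number: 4.
A 4d d⁸ ion has a large crystal-field splitting; square planar leaves the high-energy d_{x²−y²} orbital empty and maximises CFSE.

square planar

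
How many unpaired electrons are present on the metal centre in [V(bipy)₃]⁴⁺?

1

2,2′-bipyridine is neutral; balancing the +4 overall charge requires V(IV).
V sits in group 5, so the d-electron count is 5 − 4 = 1.
Counting donor atoms: 3×2,2′-bipyridine (bidentate) → 6 donors. Coordination number = 6.
In an octahedral field the d¹ configuration is t₂g¹e_g⁰ (only one arrangement possible), giving 1 unpaired electron.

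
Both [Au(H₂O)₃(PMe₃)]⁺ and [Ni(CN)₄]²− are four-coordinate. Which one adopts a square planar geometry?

For [Au(H₂O)₃(PMe₃)]⁺: Ligand charges: water is neutral; trimethylphosphine is neutral. With an overall charge of +1 the gold centre must be in the +1 oxidation state. Au sits in group 11, so the d-electron count is 11 − 1 = 10. A d¹⁰ ion has no crystal-field stabilisation preference between square planar and tetrahedral, so four ligands adopt the sterically favoured tetrahedral geometry. → tetrahedral.
For [Ni(CN)₄]²−: Ligand charges: each cyanide is −1. With an overall charge of −2 the nickel centre must be in the +2 oxidation state. Nickel is a group-10 element; Ni(II) is therefore d⁸. Cyanide is a strong-field ligand (high in the spectrochemical series). A 3d d⁸ ion with strong-field ligands gains enough CFSE to favour square planar over tetrahedral. → square planar.

[Ni(CN)₄]²−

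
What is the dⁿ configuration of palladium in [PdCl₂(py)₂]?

Each chloride is −1; pyridine is neutral; balancing the 0 overall charge requires Pd(II).
Pd sits in group 10, so the d-electron count is 10 − 2 = 8.

d⁸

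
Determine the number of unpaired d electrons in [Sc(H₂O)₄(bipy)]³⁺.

Summing ligand charges against the +3 overall charge gives an oxidation state of +3 for scandium.
Group 3 minus oxidation state 3 gives a d⁰ configuration.
Counting donor atoms: 4×water (monodentate) → 4 donors; 1×2,2′-bipyridine (bidentate) → 2 donors. Coordination number = 6.
In an octahedral field the d⁰ configuration is t₂g⁰e_g⁰, giving 0 unpaired electrons.

0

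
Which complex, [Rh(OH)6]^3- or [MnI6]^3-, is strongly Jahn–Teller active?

[Rh(OH)6]^3-: Each hydroxide is −1; balancing the −3 overall charge requires Rh(III). Rh sits in group 9, so the d-electron count is 9 − 3 = 6. A 4d ion has a large Δₒ and is invariably low-spin. The d⁶ configuration leaves the e_g set evenly filled (or empty) — no strong Jahn–Teller driving force.
[MnI6]^3-: Each iodide is −1; balancing the −3 overall charge requires Mn(III). Mn sits in group 7, so the d-electron count is 7 − 3 = 4. Iodide is a weak-field ligand for a first-row metal, so the complex is high-spin. The t₂g³e_g¹ (high-spin) configuration has an unevenly filled e_g set; the Jahn–Teller theorem predicts a tetragonal distortion (typically axial elongation) to lift the degeneracy.

[MnI6]^3-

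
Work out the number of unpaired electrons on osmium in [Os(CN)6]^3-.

Each cyanide is −1; balancing the −3 overall charge requires Os(III).
Group 8 minus oxidation state 3 gives a d⁵ configuration.
The spin state decides the count: a 5d ion has a large Δₒ and is invariably low-spin.
An octahedral low-spin d⁵ ion is t₂g⁵e_g⁰, giving 1 unpaired electron.

1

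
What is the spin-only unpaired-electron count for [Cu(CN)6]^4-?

1 unpaired electron

Ligand charges: each cyanide is −1. With an overall charge of −4 the copper centre must be in the +2 oxidation state.
Cu sits in group 11, so the d-electron count is 11 − 2 = 9.
In an octahedral field the d⁹ configuration is t₂g⁶e_g³ (only one arrangement possible), giving 1 unpaired electron.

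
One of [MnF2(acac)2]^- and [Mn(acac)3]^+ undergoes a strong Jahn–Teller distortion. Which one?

[MnF2(acac)2]^-: Each fluoride is −1; each acetylacetonate is −1; balancing the −1 overall charge requires Mn(III). Manganese is a group-7 element; Mn(III) is therefore d⁴. Acetylacetonate and fluoride are weak-field ligands for a first-row metal, so the complex is high-spin. The t₂g³e_g¹ (high-spin) configuration has an unevenly filled e_g set; the Jahn–Teller theorem predicts a tetragonal distortion (typically axial elongation) to lift the degeneracy.
[Mn(acac)3]^+: Summing ligand charges against the +1 overall charge gives an oxidation state of +4 for manganese. Mn sits in group 7, so the d-electron count is 7 − 4 = 3. The d³ configuration leaves the e_g set evenly filled (or empty) — no strong Jahn–Teller driving force.

[MnF2(acac)2]^-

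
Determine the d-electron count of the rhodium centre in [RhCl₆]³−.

d6

Summing ligand charges against the −3 overall charge gives an oxidation state of +3 for rhodium.
Group 9 minus oxidation state 3 gives a d⁶ configuration.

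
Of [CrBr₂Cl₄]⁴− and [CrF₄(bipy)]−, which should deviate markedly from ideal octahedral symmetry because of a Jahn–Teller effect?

[CrBr₂Cl₄]⁴−: Ligand charges: each bromide is −1; each chloride is −1. With an overall charge of −4 the chromium centre must be in the +2 oxidation state. Chromium is a group-6 element; Cr(II) is therefore d⁴. Bromide and chloride are weak-field ligands for a first-row metal, so the complex is high-spin. The t₂g³e_g¹ (high-spin) configuration has an unevenly filled e_g set; the Jahn–Teller theorem predicts a tetragonal distortion (typically axial elongation) to lift the degeneracy.
[CrF₄(bipy)]−: Each fluoride is −1; 2,2′-bipyridine is neutral; balancing the −1 overall charge requires Cr(III). Chromium is a group-6 element; Cr(III) is therefore d³. The d³ configuration leaves the e_g set evenly filled (or empty) — no strong Jahn–Teller driving force.

[CrBr₂Cl₄]⁴−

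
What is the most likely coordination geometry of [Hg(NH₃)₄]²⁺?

Ligand charges: ammonia is neutral. With an overall charge of +2 the mercury centre must be in the +2 oxidation state.
Group 12 minus oxidation state 2 gives a d¹⁰ configuration.
Coordination number: 4.
A d¹⁰ ion has no crystal-field stabilisation preference between square planar and tetrahedral, so four ligands adopt the sterically favoured tetrahedral geometry.

tetrahedral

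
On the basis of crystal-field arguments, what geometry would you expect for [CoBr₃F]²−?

Each bromide is −1; each fluoride is −1; balancing the −2 overall charge requires Co(II).
Cobalt is a group-9 element; Co(II) is therefore d⁷.
Coordination number: 4.
Bromide and fluoride are weak-field ligands.
For a high-spin 3d d⁷ ion with weak-field ligands the small Δₜ gives little square-planar CFSE advantage, so four ligands adopt the sterically favoured tetrahedral geometry.

tetrahedral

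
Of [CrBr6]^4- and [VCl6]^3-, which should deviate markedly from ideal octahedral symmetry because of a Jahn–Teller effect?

[CrBr6]^4-

[CrBr6]^4-: Summing ligand charges against the −4 overall charge gives an oxidation state of +2 for chromium. Group 6 minus oxidation state 2 gives a d⁴ configuration. Bromide is a weak-field ligand for a first-row metal, so the complex is high-spin. The t₂g³e_g¹ (high-spin) configuration has an unevenly filled e_g set; the Jahn–Teller theorem predicts a tetragonal distortion (typically axial elongation) to lift the degeneracy.
[VCl6]^3-: Summing ligand charges against the −3 overall charge gives an oxidation state of +3 for vanadium. Group 5 minus oxidation state 3 gives a d² configuration. The d² configuration leaves the e_g set evenly filled (or empty) — no strong Jahn–Teller driving force.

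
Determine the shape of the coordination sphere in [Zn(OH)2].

linear

Summing ligand charges against the 0 overall charge gives an oxidation state of +2 for zinc.
Zn sits in group 12, so the d-electron count is 12 − 2 = 10.
Coordination number: 2.
A d¹⁰ ion with only two ligands adopts a linear arrangement (sp hybridisation; no CFSE preference).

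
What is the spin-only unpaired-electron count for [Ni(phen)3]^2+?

Summing ligand charges against the +2 overall charge gives an oxidation state of +2 for nickel.
Nickel is a group-10 element; Ni(II) is therefore d⁸.
Counting donor atoms: 3×1,10-phenanthroline (bidentate) → 6 donors. Coordination number = 6.
In an octahedral field the d⁸ configuration is t₂g⁶e_g² (only one arrangement possible), giving 2 unpaired electrons.

2 unpaired electrons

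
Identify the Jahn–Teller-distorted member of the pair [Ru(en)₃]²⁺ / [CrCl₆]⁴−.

[CrCl₆]⁴−

[Ru(en)₃]²⁺: Ethylenediamine is neutral; balancing the +2 overall charge requires Ru(II). Ru sits in group 8, so the d-electron count is 8 − 2 = 6. A 4d ion has a large Δₒ and is invariably low-spin. The d⁶ configuration leaves the e_g set evenly filled (or empty) — no strong Jahn–Teller driving force.
[CrCl₆]⁴−: Ligand charges: each chloride is −1. With an overall charge of −4 the chromium centre must be in the +2 oxidation state. Group 6 minus oxidation state 2 gives a d⁴ configuration. Chloride is a weak-field ligand for a first-row metal, so the complex is high-spin. The t₂g³e_g¹ (high-spin) configuration has an unevenly filled e_g set; the Jahn–Teller theorem predicts a tetragonal distortion (typically axial elongation) to lift the degeneracy.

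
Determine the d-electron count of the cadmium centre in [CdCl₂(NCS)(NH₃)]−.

d¹⁰

Each chloride is −1; each isothiocyanate is −1; ammonia is neutral; balancing the −1 overall charge requires Cd(II).
Cadmium is a group-12 element; Cd(II) is therefore d¹⁰.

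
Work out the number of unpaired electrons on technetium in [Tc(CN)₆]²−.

Ligand charges: each cyanide is −1. With an overall charge of −2 the technetium centre must be in the +4 oxidation state.
Technetium is a group-7 element; Tc(IV) is therefore d³.
In an octahedral field the d³ configuration is t₂g³e_g⁰ (only one arrangement possible), giving 3 unpaired electrons.

3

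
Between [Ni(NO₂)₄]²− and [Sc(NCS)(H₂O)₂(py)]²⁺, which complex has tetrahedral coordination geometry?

[Sc(NCS)(H₂O)₂(py)]²⁺

For [Ni(NO₂)₄]²−: Ligand charges: each nitro (N-bound nitrite) is −1. With an overall charge of −2 the nickel centre must be in the +2 oxidation state. Ni sits in group 10, so the d-electron count is 10 − 2 = 8. Nitro (N-bound nitrite) is a strong-field ligand (high in the spectrochemical series). A 3d d⁸ ion with strong-field ligands gains enough CFSE to favour square planar over tetrahedral. → square planar.
For [Sc(NCS)(H₂O)₂(py)]²⁺: Each isothiocyanate is −1; water is neutral; pyridine is neutral; balancing the +2 overall charge requires Sc(III). Sc sits in group 3, so the d-electron count is 3 − 3 = 0. A d⁰ ion has no crystal-field stabilisation preference between square planar and tetrahedral, so four ligands adopt the sterically favoured tetrahedral geometry. → tetrahedral.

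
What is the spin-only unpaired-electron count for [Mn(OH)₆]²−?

3 unpaired electrons

Summing ligand charges against the −2 overall charge gives an oxidation state of +4 for manganese.
Mn sits in group 7, so the d-electron count is 7 − 4 = 3.
In an octahedral field the d³ configuration is t₂g³e_g⁰ (only one arrangement possible), giving 3 unpaired electrons.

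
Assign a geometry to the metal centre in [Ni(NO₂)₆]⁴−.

octahedral

Summing ligand charges against the −4 overall charge gives an oxidation state of +2 for nickel.
Ni sits in group 10, so the d-electron count is 10 − 2 = 8.
With 6 monodentate ligands the coordination number is 6.
Six donors around a single metal centre give an octahedral coordination sphere.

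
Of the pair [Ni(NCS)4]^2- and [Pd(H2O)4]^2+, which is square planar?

For [Ni(NCS)4]^2-: Ligand charges: each isothiocyanate is −1. With an overall charge of −2 the nickel centre must be in the +2 oxidation state. Group 10 minus oxidation state 2 gives a d⁸ configuration. Isothiocyanate is a weak-field ligand. With weak-field ligands the CFSE gain from square planar is small, so a 3d d⁸ ion takes the sterically preferred tetrahedral geometry. → tetrahedral.
For [Pd(H2O)4]^2+: Water is neutral; balancing the +2 overall charge requires Pd(II). Pd sits in group 10, so the d-electron count is 10 − 2 = 8. A 4d d⁸ ion has a large crystal-field splitting; square planar leaves the high-energy d_{x²−y²} orbital empty and maximises CFSE. → square planar.

[Pd(H2O)4]^2+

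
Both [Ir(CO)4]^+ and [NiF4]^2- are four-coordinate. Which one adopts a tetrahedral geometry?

For [Ir(CO)4]^+: Ligand charges: carbonyl is neutral. With an overall charge of +1 the iridium centre must be in the +1 oxidation state. Iridium is a group-9 element; Ir(I) is therefore d⁸. A 5d d⁸ ion has a large crystal-field splitting; square planar leaves the high-energy d_{x²−y²} orbital empty and maximises CFSE. → square planar.
For [NiF4]^2-: Summing ligand charges against the −2 overall charge gives an oxidation state of +2 for nickel. Nickel is a group-10 element; Ni(II) is therefore d⁸. Fluoride is a weak-field ligand. With weak-field ligands the CFSE gain from square planar is small, so a 3d d⁸ ion takes the sterically preferred tetrahedral geometry. → tetrahedral.

[NiF4]^2-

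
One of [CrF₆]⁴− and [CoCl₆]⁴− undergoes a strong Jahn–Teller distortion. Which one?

[CrF₆]⁴−: Each fluoride is −1; balancing the −4 overall charge requires Cr(II). Group 6 minus oxidation state 2 gives a d⁴ configuration. Fluoride is a weak-field ligand for a first-row metal, so the complex is high-spin. The t₂g³e_g¹ (high-spin) configuration has an unevenly filled e_g set; the Jahn–Teller theorem predicts a tetragonal distortion (typically axial elongation) to lift the degeneracy.
[CoCl₆]⁴−: Each chloride is −1; balancing the −4 overall charge requires Co(II). Co sits in group 9, so the d-electron count is 9 − 2 = 7. Chloride is a weak-field ligand for a first-row metal, so the complex is high-spin. The d⁷ configuration leaves the e_g set evenly filled (or empty) — no strong Jahn–Teller driving force.

[CrF₆]⁴−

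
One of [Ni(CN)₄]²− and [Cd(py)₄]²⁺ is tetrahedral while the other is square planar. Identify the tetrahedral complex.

[Cd(py)₄]²⁺

For [Ni(CN)₄]²−: Each cyanide is −1; balancing the −2 overall charge requires Ni(II). Ni sits in group 10, so the d-electron count is 10 − 2 = 8. Cyanide is a strong-field ligand (high in the spectrochemical series). A 3d d⁸ ion with strong-field ligands gains enough CFSE to favour square planar over tetrahedral. → square planar.
For [Cd(py)₄]²⁺: Ligand charges: pyridine is neutral. With an overall charge of +2 the cadmium centre must be in the +2 oxidation state. Cd sits in group 12, so the d-electron count is 12 − 2 = 10. A d¹⁰ ion has no crystal-field stabilisation preference between square planar and tetrahedral, so four ligands adopt the sterically favoured tetrahedral geometry. → tetrahedral.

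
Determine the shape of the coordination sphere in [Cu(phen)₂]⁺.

Ligand charges: 1,10-phenanthroline is neutral. With an overall charge of +1 the copper centre must be in the +1 oxidation state.
Cu sits in group 11, so the d-electron count is 11 − 1 = 10.
Counting donor atoms: 2×1,10-phenanthroline (bidentate) → 4 donors. Coordination number = 4.
A d¹⁰ ion has no crystal-field stabilisation preference between square planar and tetrahedral, so four ligands adopt the sterically favoured tetrahedral geometry.

tetrahedral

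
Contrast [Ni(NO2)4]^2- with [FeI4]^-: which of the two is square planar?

For [Ni(NO2)4]^2-: Ligand charges: each nitro (N-bound nitrite) is −1. With an overall charge of −2 the nickel centre must be in the +2 oxidation state. Ni sits in group 10, so the d-electron count is 10 − 2 = 8. Nitro (N-bound nitrite) is a strong-field ligand (high in the spectrochemical series). A 3d d⁸ ion with strong-field ligands gains enough CFSE to favour square planar over tetrahedral. → square planar.
For [FeI4]^-: Summing ligand charges against the −1 overall charge gives an oxidation state of +3 for iron. Group 8 minus oxidation state 3 gives a d⁵ configuration. A high-spin d⁵ ion has zero CFSE in either geometry, so four ligands adopt the sterically favoured tetrahedral geometry. → tetrahedral.

[Ni(NO2)4]^2-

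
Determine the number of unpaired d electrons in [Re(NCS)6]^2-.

Summing ligand charges against the −2 overall charge gives an oxidation state of +4 for rhenium.
Group 7 minus oxidation state 4 gives a d³ configuration.
In an octahedral field the d³ configuration is t₂g³e_g⁰ (only one arrangement possible), giving 3 unpaired electrons.

3 unpaired electrons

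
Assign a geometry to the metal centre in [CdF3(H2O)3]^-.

octahedral

Ligand charges: each fluoride is −1; water is neutral. With an overall charge of −1 the cadmium centre must be in the +2 oxidation state.
Cd sits in group 12, so the d-electron count is 12 − 2 = 10.
Coordination number: 6.
Six donors around a single metal centre give an octahedral coordination sphere.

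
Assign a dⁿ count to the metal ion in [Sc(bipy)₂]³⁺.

Summing ligand charges against the +3 overall charge gives an oxidation state of +3 for scandium.
Sc sits in group 3, so the d-electron count is 3 − 3 = 0.

d⁰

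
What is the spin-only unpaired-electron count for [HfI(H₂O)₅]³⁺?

Each iodide is −1; water is neutral; balancing the +3 overall charge requires Hf(IV).
Hafnium is a group-4 element; Hf(IV) is therefore d⁰.
In an octahedral field the d⁰ configuration is t₂g⁰e_g⁰, giving 0 unpaired electrons.

0 unpaired electrons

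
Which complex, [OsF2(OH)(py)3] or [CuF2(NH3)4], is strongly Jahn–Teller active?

[OsF2(OH)(py)3]: Each fluoride is −1; each hydroxide is −1; pyridine is neutral; balancing the 0 overall charge requires Os(III). Group 8 minus oxidation state 3 gives a d⁵ configuration. A 5d ion has a large Δₒ and is invariably low-spin. The d⁵ configuration leaves the e_g set evenly filled (or empty) — no strong Jahn–Teller driving force.
[CuF2(NH3)4]: Ligand charges: each fluoride is −1; ammonia is neutral. With an overall charge of 0 the copper centre must be in the +2 oxidation state. Copper is a group-11 element; Cu(II) is therefore d⁹. The t₂g⁶e_g³ configuration has an unevenly filled e_g set; the Jahn–Teller theorem predicts a tetragonal distortion (typically axial elongation) to lift the degeneracy.

[CuF2(NH3)4]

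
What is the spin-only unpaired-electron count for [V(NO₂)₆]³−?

2

Summing ligand charges against the −3 overall charge gives an oxidation state of +3 for vanadium.
Group 5 minus oxidation state 3 gives a d² configuration.
In an octahedral field the d² configuration is t₂g²e_g⁰ (only one arrangement possible), giving 2 unpaired electrons.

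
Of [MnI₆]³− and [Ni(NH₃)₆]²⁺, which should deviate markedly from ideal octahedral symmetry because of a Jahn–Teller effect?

[MnI₆]³−

[MnI₆]³−: Ligand charges: each iodide is −1. With an overall charge of −3 the manganese centre must be in the +3 oxidation state. Mn sits in group 7, so the d-electron count is 7 − 3 = 4. Iodide is a weak-field ligand for a first-row metal, so the complex is high-spin. The t₂g³e_g¹ (high-spin) configuration has an unevenly filled e_g set; the Jahn–Teller theorem predicts a tetragonal distortion (typically axial elongation) to lift the degeneracy.
[Ni(NH₃)₆]²⁺: Ligand charges: ammonia is neutral. With an overall charge of +2 the nickel centre must be in the +2 oxidation state. Nickel is a group-10 element; Ni(II) is therefore d⁸. The d⁸ configuration leaves the e_g set evenly filled (or empty) — no strong Jahn–Teller driving force.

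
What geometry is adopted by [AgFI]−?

linear

Ligand charges: each fluoride is −1; each iodide is −1. With an overall charge of −1 the silver centre must be in the +1 oxidation state.
Ag sits in group 11, so the d-electron count is 11 − 1 = 10.
With 2 monodentate ligands the coordination number is 2.
A d¹⁰ ion with only two ligands adopts a linear arrangement (sp hybridisation; no CFSE preference).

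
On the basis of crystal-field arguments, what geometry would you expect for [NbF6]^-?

Summing ligand charges against the −1 overall charge gives an oxidation state of +5 for niobium.
Niobium is a group-5 element; Nb(V) is therefore d⁰.
With 6 monodentate ligands the coordination number is 6.
Six donors around a single metal centre give an octahedral coordination sphere.

octahedral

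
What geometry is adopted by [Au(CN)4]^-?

Ligand charges: each cyanide is −1. With an overall charge of −1 the gold centre must be in the +3 oxidation state.
Au sits in group 11, so the d-electron count is 11 − 3 = 8.
Coordination number: 4.
A 5d d⁸ ion has a large crystal-field splitting; square planar leaves the high-energy d_{x²−y²} orbital empty and maximises CFSE.

square planar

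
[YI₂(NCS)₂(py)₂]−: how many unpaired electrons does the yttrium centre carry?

0 unpaired electrons

Ligand charges: each iodide is −1; each isothiocyanate is −1; pyridine is neutral. With an overall charge of −1 the yttrium centre must be in the +3 oxidation state.
Yttrium is a group-3 element; Y(III) is therefore d⁰.
In an octahedral field the d⁰ configuration is t₂g⁰e_g⁰, giving 0 unpaired electrons.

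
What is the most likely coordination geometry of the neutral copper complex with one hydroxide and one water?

linear

Each hydroxide is −1; water is neutral; balancing the 0 overall charge requires Cu(I).
Cu sits in group 11, so the d-electron count is 11 − 1 = 10.
Coordination number: 2.
A d¹⁰ ion with only two ligands adopts a linear arrangement (sp hybridisation; no CFSE preference).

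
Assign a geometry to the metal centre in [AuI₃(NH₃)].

square planar

Ligand charges: each iodide is −1; ammonia is neutral. With an overall charge of 0 the gold centre must be in the +3 oxidation state.
Gold is a group-11 element; Au(III) is therefore d⁸.
With 4 monodentate ligands the coordination number is 4.
A 5d d⁸ ion has a large crystal-field splitting; square planar leaves the high-energy d_{x²−y²} orbital empty and maximises CFSE.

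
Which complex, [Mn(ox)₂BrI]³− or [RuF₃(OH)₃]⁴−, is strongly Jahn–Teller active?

[Mn(ox)₂BrI]³−

[Mn(ox)₂BrI]³−: Summing ligand charges against the −3 overall charge gives an oxidation state of +3 for manganese. Manganese is a group-7 element; Mn(III) is therefore d⁴. Bromide, iodide, and oxalate are weak-field ligands for a first-row metal, so the complex is high-spin. The t₂g³e_g¹ (high-spin) configuration has an unevenly filled e_g set; the Jahn–Teller theorem predicts a tetragonal distortion (typically axial elongation) to lift the degeneracy.
[RuF₃(OH)₃]⁴−: Summing ligand charges against the −4 overall charge gives an oxidation state of +2 for ruthenium. Ruthenium is a group-8 element; Ru(II) is therefore d⁶. A 4d ion has a large Δₒ and is invariably low-spin. The d⁶ configuration leaves the e_g set evenly filled (or empty) — no strong Jahn–Teller driving force.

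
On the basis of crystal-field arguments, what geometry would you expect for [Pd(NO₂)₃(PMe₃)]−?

square planar

Summing ligand charges against the −1 overall charge gives an oxidation state of +2 for palladium.
Group 10 minus oxidation state 2 gives a d⁸ configuration.
Coordination number: 4.
A 4d d⁸ ion has a large crystal-field splitting; square planar leaves the high-energy d_{x²−y²} orbital empty and maximises CFSE.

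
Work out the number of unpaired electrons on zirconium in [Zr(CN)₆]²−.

Ligand charges: each cyanide is −1. With an overall charge of −2 the zirconium centre must be in the +4 oxidation state.
Group 4 minus oxidation state 4 gives a d⁰ configuration.
In an octahedral field the d⁰ configuration is t₂g⁰e_g⁰, giving 0 unpaired electrons.

0 unpaired electrons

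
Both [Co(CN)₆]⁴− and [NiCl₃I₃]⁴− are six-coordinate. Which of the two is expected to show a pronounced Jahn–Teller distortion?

[Co(CN)₆]⁴−: Each cyanide is −1; balancing the −4 overall charge requires Co(II). Co sits in group 9, so the d-electron count is 9 − 2 = 7. Cyanide is a strong-field ligand (high in the spectrochemical series) for a first-row metal, so the complex is low-spin. The t₂g⁶e_g¹ (low-spin) configuration has an unevenly filled e_g set; the Jahn–Teller theorem predicts a tetragonal distortion (typically axial elongation) to lift the degeneracy.
[NiCl₃I₃]⁴−: Summing ligand charges against the −4 overall charge gives an oxidation state of +2 for nickel. Ni sits in group 10, so the d-electron count is 10 − 2 = 8. The d⁸ configuration leaves the e_g set evenly filled (or empty) — no strong Jahn–Teller driving force.

[Co(CN)₆]⁴−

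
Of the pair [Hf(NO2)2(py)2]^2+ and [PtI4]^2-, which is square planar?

For [Hf(NO2)2(py)2]^2+: Each nitro (N-bound nitrite) is −1; pyridine is neutral; balancing the +2 overall charge requires Hf(IV). Hafnium is a group-4 element; Hf(IV) is therefore d⁰. A d⁰ ion has no crystal-field stabilisation preference between square planar and tetrahedral, so four ligands adopt the sterically favoured tetrahedral geometry. → tetrahedral.
For [PtI4]^2-: Ligand charges: each iodide is −1. With an overall charge of −2 the platinum centre must be in the +2 oxidation state. Pt sits in group 10, so the d-electron count is 10 − 2 = 8. A 5d d⁸ ion has a large crystal-field splitting; square planar leaves the high-energy d_{x²−y²} orbital empty and maximises CFSE. → square planar.

[PtI4]^2-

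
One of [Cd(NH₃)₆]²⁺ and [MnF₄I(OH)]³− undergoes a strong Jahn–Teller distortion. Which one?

[MnF₄I(OH)]³−

[Cd(NH₃)₆]²⁺: Summing ligand charges against the +2 overall charge gives an oxidation state of +2 for cadmium. Cadmium is a group-12 element; Cd(II) is therefore d¹⁰. The d¹⁰ configuration leaves the e_g set evenly filled (or empty) — no strong Jahn–Teller driving force.
[MnF₄I(OH)]³−: Summing ligand charges against the −3 overall charge gives an oxidation state of +3 for manganese. Mn sits in group 7, so the d-electron count is 7 − 3 = 4. Fluoride, hydroxide, and iodide are weak-field ligands for a first-row metal, so the complex is high-spin. The t₂g³e_g¹ (high-spin) configuration has an unevenly filled e_g set; the Jahn–Teller theorem predicts a tetragonal distortion (typically axial elongation) to lift the degeneracy.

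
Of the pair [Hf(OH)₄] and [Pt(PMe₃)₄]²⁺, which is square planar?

For [Hf(OH)₄]: Summing ligand charges against the 0 overall charge gives an oxidation state of +4 for hafnium. Group 4 minus oxidation state 4 gives a d⁰ configuration. A d⁰ ion has no crystal-field stabilisation preference between square planar and tetrahedral, so four ligands adopt the sterically favoured tetrahedral geometry. → tetrahedral.
For [Pt(PMe₃)₄]²⁺: Trimethylphosphine is neutral; balancing the +2 overall charge requires Pt(II). Pt sits in group 10, so the d-electron count is 10 − 2 = 8. A 5d d⁸ ion has a large crystal-field splitting; square planar leaves the high-energy d_{x²−y²} orbital empty and maximises CFSE. → square planar.

[Pt(PMe₃)₄]²⁺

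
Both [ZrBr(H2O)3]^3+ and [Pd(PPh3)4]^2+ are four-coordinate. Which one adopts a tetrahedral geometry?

For [ZrBr(H2O)3]^3+: Each bromide is −1; water is neutral; balancing the +3 overall charge requires Zr(IV). Zirconium is a group-4 element; Zr(IV) is therefore d⁰. A d⁰ ion has no crystal-field stabilisation preference between square planar and tetrahedral, so four ligands adopt the sterically favoured tetrahedral geometry. → tetrahedral.
For [Pd(PPh3)4]^2+: Ligand charges: triphenylphosphine is neutral. With an overall charge of +2 the palladium centre must be in the +2 oxidation state. Pd sits in group 10, so the d-electron count is 10 − 2 = 8. A 4d d⁸ ion has a large crystal-field splitting; square planar leaves the high-energy d_{x²−y²} orbital empty and maximises CFSE. → square planar.

[ZrBr(H2O)3]^3+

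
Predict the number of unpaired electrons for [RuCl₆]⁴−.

0 unpaired electrons

Summing ligand charges against the −4 overall charge gives an oxidation state of +2 for ruthenium.
Ru sits in group 8, so the d-electron count is 8 − 2 = 6.
The spin state decides the count: a 4d ion has a large Δₒ and is invariably low-spin.
An octahedral low-spin d⁶ ion is t₂g⁶e_g⁰, giving 0 unpaired electrons.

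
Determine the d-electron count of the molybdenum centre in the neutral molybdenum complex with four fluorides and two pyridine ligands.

Each fluoride is −1; pyridine is neutral; balancing the 0 overall charge requires Mo(IV).
Molybdenum is a group-6 element; Mo(IV) is therefore d².

d2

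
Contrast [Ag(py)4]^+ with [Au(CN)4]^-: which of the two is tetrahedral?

For [Ag(py)4]^+: Pyridine is neutral; balancing the +1 overall charge requires Ag(I). Silver is a group-11 element; Ag(I) is therefore d¹⁰. A d¹⁰ ion has no crystal-field stabilisation preference between square planar and tetrahedral, so four ligands adopt the sterically favoured tetrahedral geometry. → tetrahedral.
For [Au(CN)4]^-: Ligand charges: each cyanide is −1. With an overall charge of −1 the gold centre must be in the +3 oxidation state. Au sits in group 11, so the d-electron count is 11 − 3 = 8. A 5d d⁸ ion has a large crystal-field splitting; square planar leaves the high-energy d_{x²−y²} orbital empty and maximises CFSE. → square planar.

[Ag(py)4]^+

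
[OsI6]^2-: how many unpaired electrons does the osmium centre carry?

Ligand charges: each iodide is −1. With an overall charge of −2 the osmium centre must be in the +4 oxidation state.
Group 8 minus oxidation state 4 gives a d⁴ configuration.
The spin state decides the count: a 5d ion has a large Δₒ and is invariably low-spin.
An octahedral low-spin d⁴ ion is t₂g⁴e_g⁰, giving 2 unpaired electrons.

2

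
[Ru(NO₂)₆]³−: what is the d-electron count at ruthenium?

d⁵

Summing ligand charges against the −3 overall charge gives an oxidation state of +3 for ruthenium.
Ruthenium is a group-8 element; Ru(III) is therefore d⁵.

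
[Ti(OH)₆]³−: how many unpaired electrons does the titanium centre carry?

1 unpaired electron

Summing ligand charges against the −3 overall charge gives an oxidation state of +3 for titanium.
Titanium is a group-4 element; Ti(III) is therefore d¹.
In an octahedral field the d¹ configuration is t₂g¹e_g⁰ (only one arrangement possible), giving 1 unpaired electron.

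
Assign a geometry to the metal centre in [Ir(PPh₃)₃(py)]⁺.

Ligand charges: triphenylphosphine is neutral; pyridine is neutral. With an overall charge of +1 the iridium centre must be in the +1 oxidation state.
Iridium is a group-9 element; Ir(I) is therefore d⁸.
Coordination number: 4.
A 5d d⁸ ion has a large crystal-field splitting; square planar leaves the high-energy d_{x²−y²} orbital empty and maximises CFSE.

square planar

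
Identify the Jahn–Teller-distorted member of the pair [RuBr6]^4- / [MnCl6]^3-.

[RuBr6]^4-: Summing ligand charges against the −4 overall charge gives an oxidation state of +2 for ruthenium. Ru sits in group 8, so the d-electron count is 8 − 2 = 6. A 4d ion has a large Δₒ and is invariably low-spin. The d⁶ configuration leaves the e_g set evenly filled (or empty) — no strong Jahn–Teller driving force.
[MnCl6]^3-: Ligand charges: each chloride is −1. With an overall charge of −3 the manganese centre must be in the +3 oxidation state. Manganese is a group-7 element; Mn(III) is therefore d⁴. Chloride is a weak-field ligand for a first-row metal, so the complex is high-spin. The t₂g³e_g¹ (high-spin) configuration has an unevenly filled e_g set; the Jahn–Teller theorem predicts a tetragonal distortion (typically axial elongation) to lift the degeneracy.

[MnCl6]^3-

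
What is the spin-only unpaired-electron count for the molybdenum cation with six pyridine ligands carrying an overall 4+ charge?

2 unpaired electrons

Summing ligand charges against the +4 overall charge gives an oxidation state of +4 for molybdenum.
Mo sits in group 6, so the d-electron count is 6 − 4 = 2.
In an octahedral field the d² configuration is t₂g²e_g⁰ (only one arrangement possible), giving 2 unpaired electrons.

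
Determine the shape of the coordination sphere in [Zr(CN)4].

Each cyanide is −1; balancing the 0 overall charge requires Zr(IV).
Zr sits in group 4, so the d-electron count is 4 − 4 = 0.
With 4 monodentate ligands the coordination number is 4.
A d⁰ ion has no crystal-field stabilisation preference between square planar and tetrahedral, so four ligands adopt the sterically favoured tetrahedral geometry.

tetrahedral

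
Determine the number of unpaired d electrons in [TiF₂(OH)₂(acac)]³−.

Each fluoride is −1; each hydroxide is −1; each acetylacetonate is −1; balancing the −3 overall charge requires Ti(II).
Group 4 minus oxidation state 2 gives a d² configuration.
Counting donor atoms: 2×fluoride (monodentate) → 2 donors; 2×hydroxide (monodentate) → 2 donors; 1×acetylacetonate (bidentate) → 2 donors. Coordination number = 6.
In an octahedral field the d² configuration is t₂g²e_g⁰ (only one arrangement possible), giving 2 unpaired electrons.

2 unpaired electrons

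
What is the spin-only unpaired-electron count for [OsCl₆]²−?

2

Ligand charges: each chloride is −1. With an overall charge of −2 the osmium centre must be in the +4 oxidation state.
Os sits in group 8, so the d-electron count is 8 − 4 = 4.
The spin state decides the count: a 5d ion has a large Δₒ and is invariably low-spin.
An octahedral low-spin d⁴ ion is t₂g⁴e_g⁰, giving 2 unpaired electrons.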